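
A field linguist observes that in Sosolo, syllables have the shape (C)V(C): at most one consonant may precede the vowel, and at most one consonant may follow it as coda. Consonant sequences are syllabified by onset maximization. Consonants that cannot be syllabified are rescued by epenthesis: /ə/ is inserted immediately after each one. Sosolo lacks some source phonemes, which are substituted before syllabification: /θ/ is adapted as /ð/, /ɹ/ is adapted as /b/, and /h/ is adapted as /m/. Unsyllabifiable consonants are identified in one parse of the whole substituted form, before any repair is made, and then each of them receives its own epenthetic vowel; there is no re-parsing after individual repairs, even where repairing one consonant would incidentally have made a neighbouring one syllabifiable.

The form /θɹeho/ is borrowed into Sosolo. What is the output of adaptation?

Substitution: /θ/ → /ð/, /ɹ/ → /b/, /h/ → /m/, giving /ðbemo/.
Under (C)V(C), the unsyllabifiable consonants are /ð/ (at most one coda consonant is licensed; onsets are limited to one consonant).
Each unlicensed consonant becomes the onset of a new syllable: /ð/ → /ðə/.

ðəbemo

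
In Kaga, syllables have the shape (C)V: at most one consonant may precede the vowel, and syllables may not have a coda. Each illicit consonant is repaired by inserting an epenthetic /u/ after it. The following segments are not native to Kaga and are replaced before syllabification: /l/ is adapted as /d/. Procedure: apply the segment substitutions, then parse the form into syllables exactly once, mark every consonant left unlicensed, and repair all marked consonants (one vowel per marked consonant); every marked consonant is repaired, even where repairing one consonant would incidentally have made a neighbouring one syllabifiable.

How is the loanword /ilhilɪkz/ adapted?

iduhidɪkuzu

Substitution: /l/ → /d/, giving /idhidɪkz/.
The consonants /d/, /k/, /z/ cannot be parsed into a legal (C)V syllable (no codas are permitted; onsets are limited to one consonant).
Each unlicensed consonant becomes the onset of a new syllable: /d/ → /du/, /k/ → /ku/, /z/ → /zu/.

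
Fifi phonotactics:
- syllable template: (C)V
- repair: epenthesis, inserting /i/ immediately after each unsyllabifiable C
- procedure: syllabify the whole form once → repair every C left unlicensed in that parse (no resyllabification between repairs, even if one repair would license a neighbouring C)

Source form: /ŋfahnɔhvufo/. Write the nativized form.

Under (C)V, the unsyllabifiable consonants are /ŋ/, /h/, /h/ (no codas are permitted; onsets are limited to one consonant).
Each unlicensed consonant becomes the onset of a new syllable: /ŋ/ → /ŋi/, /h/ → /hi/, /h/ → /hi/.

ŋifahinɔhivufo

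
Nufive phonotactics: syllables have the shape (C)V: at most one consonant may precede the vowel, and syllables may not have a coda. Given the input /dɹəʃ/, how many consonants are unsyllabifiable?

The consonants /d/, /ʃ/ cannot be parsed into a legal (C)V syllable (no codas are permitted; onsets are limited to one consonant).

2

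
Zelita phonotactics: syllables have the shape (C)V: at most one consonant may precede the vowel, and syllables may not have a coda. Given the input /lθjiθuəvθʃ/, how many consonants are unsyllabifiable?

The consonants /l/, /θ/, /v/, /θ/, /ʃ/ cannot be parsed into a legal (C)V syllable (no codas are permitted; onsets are limited to one consonant).

5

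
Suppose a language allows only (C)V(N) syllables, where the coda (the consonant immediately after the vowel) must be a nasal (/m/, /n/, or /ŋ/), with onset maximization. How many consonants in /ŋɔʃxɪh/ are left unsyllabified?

Under (C)V(N), the unsyllabifiable consonants are /ʃ/, /h/ (only a nasal (/m/, /n/, or /ŋ/) is licensed in coda position; onsets are limited to one consonant).

2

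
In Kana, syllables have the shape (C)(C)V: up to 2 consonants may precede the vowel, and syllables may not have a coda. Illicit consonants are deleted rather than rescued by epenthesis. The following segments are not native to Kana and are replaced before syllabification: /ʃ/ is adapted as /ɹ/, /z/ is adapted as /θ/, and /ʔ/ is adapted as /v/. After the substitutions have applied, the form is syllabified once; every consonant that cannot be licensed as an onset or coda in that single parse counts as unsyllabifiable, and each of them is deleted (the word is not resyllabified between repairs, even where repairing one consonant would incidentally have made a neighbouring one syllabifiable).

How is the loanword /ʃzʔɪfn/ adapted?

Substitution: /ʃ/ → /ɹ/, /z/ → /θ/, /ʔ/ → /v/, giving /ɹθvɪfn/.
The consonants /ɹ/, /f/, /n/ cannot be parsed into a legal (C)(C)V syllable (no codas are permitted; onsets may contain at most 2 consonants).
Deleting the stranded consonants removes /ɹ/, /f/, /n/.

θvɪ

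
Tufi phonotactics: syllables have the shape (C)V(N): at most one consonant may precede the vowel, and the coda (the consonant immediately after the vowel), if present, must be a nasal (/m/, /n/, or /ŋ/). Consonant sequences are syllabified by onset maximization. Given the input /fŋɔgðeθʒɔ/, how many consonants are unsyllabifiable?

Under (C)V(N), the unsyllabifiable consonants are /f/, /g/, /θ/ (only a nasal (/m/, /n/, or /ŋ/) is licensed in coda position; onsets are limited to one consonant).

3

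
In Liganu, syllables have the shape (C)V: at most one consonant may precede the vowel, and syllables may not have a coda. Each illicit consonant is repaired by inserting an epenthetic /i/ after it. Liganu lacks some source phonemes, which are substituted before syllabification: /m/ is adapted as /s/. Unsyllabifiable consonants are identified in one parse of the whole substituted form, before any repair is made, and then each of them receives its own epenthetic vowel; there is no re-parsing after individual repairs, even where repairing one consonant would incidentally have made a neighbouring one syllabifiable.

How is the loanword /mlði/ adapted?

siliði

Substitution: /m/ → /s/, giving /slði/.
The consonants /s/, /l/ cannot be parsed into a legal (C)V syllable (no codas are permitted; onsets are limited to one consonant).
Epenthesis after each stranded consonant: /s/ → /si/, /l/ → /li/.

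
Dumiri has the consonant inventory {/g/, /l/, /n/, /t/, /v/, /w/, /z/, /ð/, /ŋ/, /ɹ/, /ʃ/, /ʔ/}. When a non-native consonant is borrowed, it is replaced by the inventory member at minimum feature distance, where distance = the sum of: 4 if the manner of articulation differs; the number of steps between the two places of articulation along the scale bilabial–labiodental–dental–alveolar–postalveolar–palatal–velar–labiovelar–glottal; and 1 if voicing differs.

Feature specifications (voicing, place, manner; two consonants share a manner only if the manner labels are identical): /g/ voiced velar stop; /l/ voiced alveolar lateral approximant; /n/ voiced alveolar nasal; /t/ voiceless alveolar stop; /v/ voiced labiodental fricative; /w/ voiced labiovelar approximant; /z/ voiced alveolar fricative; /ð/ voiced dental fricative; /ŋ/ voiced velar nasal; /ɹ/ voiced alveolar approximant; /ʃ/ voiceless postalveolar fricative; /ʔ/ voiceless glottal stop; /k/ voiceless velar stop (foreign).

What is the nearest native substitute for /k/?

g

/g/ is closest: same manner (stop), place distance 0 (velar→velar), voicing differs (+1); total 1. Next closest is /ʔ/ at distance 2.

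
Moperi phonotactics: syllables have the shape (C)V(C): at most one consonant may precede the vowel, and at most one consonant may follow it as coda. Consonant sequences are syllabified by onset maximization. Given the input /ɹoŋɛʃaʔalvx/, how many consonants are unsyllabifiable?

2

Under (C)V(C), the unsyllabifiable consonants are /v/, /x/ (at most one coda consonant is licensed; onsets are limited to one consonant).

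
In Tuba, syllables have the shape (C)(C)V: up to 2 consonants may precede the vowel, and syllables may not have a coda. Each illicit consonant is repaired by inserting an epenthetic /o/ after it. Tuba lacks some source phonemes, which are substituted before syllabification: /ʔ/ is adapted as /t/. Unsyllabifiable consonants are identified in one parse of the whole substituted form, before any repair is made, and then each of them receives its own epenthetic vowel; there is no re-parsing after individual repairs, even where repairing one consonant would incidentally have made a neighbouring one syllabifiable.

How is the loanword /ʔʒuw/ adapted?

tʒuwo

Substitution: /ʔ/ → /t/, giving /tʒuw/.
The consonants /w/ cannot be parsed into a legal (C)(C)V syllable (no codas are permitted; onsets may contain at most 2 consonants).
Inserting the epenthetic vowel yields /w/ → /wo/.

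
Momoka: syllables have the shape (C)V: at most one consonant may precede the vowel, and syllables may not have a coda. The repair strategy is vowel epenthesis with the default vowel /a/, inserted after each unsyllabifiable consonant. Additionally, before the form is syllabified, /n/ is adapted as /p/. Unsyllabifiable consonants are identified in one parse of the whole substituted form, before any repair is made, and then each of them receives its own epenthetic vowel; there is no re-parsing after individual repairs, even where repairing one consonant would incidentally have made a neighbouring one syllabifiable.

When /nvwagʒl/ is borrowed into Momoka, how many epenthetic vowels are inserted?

5

After substitution the input is /pvwagʒl/.
The unsyllabifiable consonants are /p/, /v/, /g/, /ʒ/, /l/; each receives one epenthetic vowel.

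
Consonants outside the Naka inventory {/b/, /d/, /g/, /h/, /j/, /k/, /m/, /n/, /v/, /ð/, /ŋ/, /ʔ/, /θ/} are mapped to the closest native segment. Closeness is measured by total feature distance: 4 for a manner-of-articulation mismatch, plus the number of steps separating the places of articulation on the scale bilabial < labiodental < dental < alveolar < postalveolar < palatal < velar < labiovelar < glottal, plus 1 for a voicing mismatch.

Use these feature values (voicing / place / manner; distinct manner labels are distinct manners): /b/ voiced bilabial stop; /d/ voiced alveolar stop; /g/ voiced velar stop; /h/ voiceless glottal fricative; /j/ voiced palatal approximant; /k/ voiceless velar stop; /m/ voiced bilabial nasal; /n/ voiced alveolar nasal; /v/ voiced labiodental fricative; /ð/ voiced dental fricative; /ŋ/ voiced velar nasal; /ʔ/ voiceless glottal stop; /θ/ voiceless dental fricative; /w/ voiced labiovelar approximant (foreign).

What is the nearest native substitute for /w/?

j

/j/ is closest: same manner (approximant), place distance 2 (labiovelar→palatal), same voicing; total 2. Next closest is /g/ at distance 5.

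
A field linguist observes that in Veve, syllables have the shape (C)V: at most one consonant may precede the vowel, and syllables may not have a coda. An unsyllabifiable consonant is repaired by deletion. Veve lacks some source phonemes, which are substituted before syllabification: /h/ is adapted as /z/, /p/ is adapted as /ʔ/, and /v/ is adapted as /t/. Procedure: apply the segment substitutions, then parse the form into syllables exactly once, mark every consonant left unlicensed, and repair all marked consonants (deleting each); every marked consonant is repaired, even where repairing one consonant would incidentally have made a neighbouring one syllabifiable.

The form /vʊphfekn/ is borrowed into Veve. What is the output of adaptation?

tʊfe

Substitution: /v/ → /t/, /p/ → /ʔ/, /h/ → /z/, giving /tʊʔzfekn/.
Under (C)V, the unsyllabifiable consonants are /ʔ/, /z/, /k/, /n/ (no codas are permitted; onsets are limited to one consonant).
Deleting the stranded consonants removes /ʔ/, /z/, /k/, /n/.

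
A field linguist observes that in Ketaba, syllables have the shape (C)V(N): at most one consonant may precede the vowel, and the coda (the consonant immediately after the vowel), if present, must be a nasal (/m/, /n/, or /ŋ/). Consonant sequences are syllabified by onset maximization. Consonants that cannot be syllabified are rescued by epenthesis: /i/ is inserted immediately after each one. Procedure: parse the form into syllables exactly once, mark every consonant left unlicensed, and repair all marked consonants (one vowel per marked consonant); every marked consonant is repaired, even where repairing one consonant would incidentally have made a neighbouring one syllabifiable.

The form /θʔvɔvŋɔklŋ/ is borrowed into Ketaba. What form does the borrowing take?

θiʔivɔviŋɔkiliŋi

Under (C)V(N), the unsyllabifiable consonants are /θ/, /ʔ/, /v/, /k/, /l/, /ŋ/ (only a nasal (/m/, /n/, or /ŋ/) is licensed in coda position; onsets are limited to one consonant).
Epenthesis after each stranded consonant: /θ/ → /θi/, /ʔ/ → /ʔi/, /v/ → /vi/, /k/ → /ki/, /l/ → /li/, /ŋ/ → /ŋi/.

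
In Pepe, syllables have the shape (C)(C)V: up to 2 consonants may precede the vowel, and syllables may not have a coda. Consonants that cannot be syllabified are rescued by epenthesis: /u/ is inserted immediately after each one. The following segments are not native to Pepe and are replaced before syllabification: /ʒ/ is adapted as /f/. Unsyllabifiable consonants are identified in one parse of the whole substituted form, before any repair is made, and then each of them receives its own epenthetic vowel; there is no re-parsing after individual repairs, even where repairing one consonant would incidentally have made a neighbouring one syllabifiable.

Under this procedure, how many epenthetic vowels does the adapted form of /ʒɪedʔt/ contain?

After substitution the input is /fɪedʔt/.
The unsyllabifiable consonants are /d/, /ʔ/, /t/; each receives one epenthetic vowel.

3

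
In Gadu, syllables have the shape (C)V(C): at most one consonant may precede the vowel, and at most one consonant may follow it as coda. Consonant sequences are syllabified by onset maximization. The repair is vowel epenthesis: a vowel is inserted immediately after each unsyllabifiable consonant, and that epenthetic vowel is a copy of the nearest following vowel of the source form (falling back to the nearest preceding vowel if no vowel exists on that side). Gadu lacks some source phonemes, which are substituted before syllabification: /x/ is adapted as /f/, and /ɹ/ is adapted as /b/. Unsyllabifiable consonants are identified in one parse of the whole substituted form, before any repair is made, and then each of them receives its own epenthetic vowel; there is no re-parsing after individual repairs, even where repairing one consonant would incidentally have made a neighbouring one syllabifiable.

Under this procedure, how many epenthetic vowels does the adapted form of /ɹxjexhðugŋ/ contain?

After substitution the input is /bfjefhðugŋ/.
The unsyllabifiable consonants are /b/, /f/, /h/, /ŋ/; each receives one epenthetic vowel.

4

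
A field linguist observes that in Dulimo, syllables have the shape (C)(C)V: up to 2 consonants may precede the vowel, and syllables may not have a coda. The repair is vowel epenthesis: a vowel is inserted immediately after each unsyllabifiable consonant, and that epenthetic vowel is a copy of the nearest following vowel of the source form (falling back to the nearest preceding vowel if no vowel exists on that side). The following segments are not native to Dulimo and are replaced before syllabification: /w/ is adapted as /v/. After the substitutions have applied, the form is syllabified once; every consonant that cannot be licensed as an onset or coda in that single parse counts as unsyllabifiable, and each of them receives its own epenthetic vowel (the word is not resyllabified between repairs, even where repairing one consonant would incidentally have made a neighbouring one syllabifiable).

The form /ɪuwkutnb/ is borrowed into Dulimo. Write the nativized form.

Substitution: /w/ → /v/, giving /ɪuvkutnb/.
Under (C)(C)V, the unsyllabifiable consonants are /t/, /n/, /b/ (no codas are permitted; onsets may contain at most 2 consonants).
Epenthesis after each stranded consonant: /t/ → /tu/, /n/ → /nu/, /b/ → /bu/.

ɪuvkutunubu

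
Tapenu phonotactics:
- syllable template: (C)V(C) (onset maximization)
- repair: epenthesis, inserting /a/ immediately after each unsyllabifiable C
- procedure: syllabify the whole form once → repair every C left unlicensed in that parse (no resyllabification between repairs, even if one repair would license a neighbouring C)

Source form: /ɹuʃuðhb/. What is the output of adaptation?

ɹuʃuðhaba

The consonants /h/, /b/ cannot be parsed into a legal (C)V(C) syllable (at most one coda consonant is licensed; onsets are limited to one consonant).
Inserting the epenthetic vowel yields /h/ → /ha/, /b/ → /ba/.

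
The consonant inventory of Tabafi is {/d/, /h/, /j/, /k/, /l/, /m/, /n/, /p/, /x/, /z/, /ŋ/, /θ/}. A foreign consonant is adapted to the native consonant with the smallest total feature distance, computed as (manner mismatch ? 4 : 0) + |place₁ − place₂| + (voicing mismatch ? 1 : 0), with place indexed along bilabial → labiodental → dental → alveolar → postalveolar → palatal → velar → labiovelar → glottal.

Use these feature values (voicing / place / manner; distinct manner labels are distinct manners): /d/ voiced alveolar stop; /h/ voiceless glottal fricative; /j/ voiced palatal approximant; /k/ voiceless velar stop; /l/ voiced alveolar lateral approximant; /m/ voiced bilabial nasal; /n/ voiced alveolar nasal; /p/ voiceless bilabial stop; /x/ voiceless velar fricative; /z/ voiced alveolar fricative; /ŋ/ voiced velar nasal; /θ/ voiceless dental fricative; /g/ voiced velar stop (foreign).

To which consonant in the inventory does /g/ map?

k

/k/ is closest: same manner (stop), place distance 0 (velar→velar), voicing differs (+1); total 1. Next closest is /d/ at distance 3.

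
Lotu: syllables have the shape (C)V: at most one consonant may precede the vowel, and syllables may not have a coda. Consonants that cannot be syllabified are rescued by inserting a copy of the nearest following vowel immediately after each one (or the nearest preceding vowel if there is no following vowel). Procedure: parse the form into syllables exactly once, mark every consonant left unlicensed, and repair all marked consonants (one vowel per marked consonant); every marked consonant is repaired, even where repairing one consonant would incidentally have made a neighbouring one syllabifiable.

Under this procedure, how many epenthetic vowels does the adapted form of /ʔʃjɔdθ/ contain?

4

The unsyllabifiable consonants are /ʔ/, /ʃ/, /d/, /θ/; each receives one epenthetic vowel.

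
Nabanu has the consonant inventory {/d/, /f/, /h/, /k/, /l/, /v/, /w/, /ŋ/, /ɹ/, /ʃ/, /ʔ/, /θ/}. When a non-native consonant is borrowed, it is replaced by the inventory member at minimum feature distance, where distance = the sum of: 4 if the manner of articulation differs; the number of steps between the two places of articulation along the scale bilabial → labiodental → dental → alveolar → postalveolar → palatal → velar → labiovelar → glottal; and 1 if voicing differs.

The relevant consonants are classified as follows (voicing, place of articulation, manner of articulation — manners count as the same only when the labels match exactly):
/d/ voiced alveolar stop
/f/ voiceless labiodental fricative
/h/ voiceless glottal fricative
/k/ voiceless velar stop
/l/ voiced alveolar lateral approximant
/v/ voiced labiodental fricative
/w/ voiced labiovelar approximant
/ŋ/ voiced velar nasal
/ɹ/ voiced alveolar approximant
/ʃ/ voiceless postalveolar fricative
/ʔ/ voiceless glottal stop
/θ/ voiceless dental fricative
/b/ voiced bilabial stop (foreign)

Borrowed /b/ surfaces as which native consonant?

d

/d/ is closest: same manner (stop), place distance 3 (bilabial→alveolar), same voicing; total 3. Next closest is /v/ at distance 5.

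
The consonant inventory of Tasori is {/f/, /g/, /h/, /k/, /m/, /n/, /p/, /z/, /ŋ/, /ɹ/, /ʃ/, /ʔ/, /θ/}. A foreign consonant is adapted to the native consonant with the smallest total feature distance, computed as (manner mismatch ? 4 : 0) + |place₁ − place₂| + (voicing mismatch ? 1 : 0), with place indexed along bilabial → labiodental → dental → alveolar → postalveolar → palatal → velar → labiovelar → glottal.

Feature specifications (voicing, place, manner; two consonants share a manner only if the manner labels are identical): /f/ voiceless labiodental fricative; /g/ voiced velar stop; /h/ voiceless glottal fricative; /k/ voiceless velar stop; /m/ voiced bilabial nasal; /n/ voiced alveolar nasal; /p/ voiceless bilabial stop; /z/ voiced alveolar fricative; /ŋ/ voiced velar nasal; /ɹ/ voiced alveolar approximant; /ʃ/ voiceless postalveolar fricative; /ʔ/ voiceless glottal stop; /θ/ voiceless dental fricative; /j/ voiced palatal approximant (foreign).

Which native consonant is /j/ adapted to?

ɹ

/ɹ/ is closest: same manner (approximant), place distance 2 (palatal→alveolar), same voicing; total 2. Next closest is /g/ at distance 5.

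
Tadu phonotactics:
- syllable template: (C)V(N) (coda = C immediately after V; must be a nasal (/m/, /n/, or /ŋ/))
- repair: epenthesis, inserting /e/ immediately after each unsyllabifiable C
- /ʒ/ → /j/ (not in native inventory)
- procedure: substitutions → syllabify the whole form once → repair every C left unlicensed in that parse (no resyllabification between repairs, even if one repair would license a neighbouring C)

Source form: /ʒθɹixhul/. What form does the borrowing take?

jeθeɹixehule

Substitution: /ʒ/ → /j/, giving /jθɹixhul/.
The consonants /j/, /θ/, /x/, /l/ cannot be parsed into a legal (C)V(N) syllable (only a nasal (/m/, /n/, or /ŋ/) is licensed in coda position; onsets are limited to one consonant).
Each unlicensed consonant becomes the onset of a new syllable: /j/ → /je/, /θ/ → /θe/, /x/ → /xe/, /l/ → /le/.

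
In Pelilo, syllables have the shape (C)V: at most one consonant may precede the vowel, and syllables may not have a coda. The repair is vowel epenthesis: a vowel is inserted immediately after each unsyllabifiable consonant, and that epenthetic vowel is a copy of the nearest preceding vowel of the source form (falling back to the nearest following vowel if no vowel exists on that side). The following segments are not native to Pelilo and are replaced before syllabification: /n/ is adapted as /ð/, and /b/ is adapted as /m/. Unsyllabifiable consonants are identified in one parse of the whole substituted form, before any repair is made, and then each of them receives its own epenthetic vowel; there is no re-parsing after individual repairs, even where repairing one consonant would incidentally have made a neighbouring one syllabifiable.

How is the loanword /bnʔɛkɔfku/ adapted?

mɛðɛʔɛkɔfɔku

Substitution: /b/ → /m/, /n/ → /ð/, giving /mðʔɛkɔfku/.
The consonants /m/, /ð/, /f/ cannot be parsed into a legal (C)V syllable (no codas are permitted; onsets are limited to one consonant).
Inserting the epenthetic vowel yields /m/ → /mɛ/, /ð/ → /ðɛ/, /f/ → /fɔ/.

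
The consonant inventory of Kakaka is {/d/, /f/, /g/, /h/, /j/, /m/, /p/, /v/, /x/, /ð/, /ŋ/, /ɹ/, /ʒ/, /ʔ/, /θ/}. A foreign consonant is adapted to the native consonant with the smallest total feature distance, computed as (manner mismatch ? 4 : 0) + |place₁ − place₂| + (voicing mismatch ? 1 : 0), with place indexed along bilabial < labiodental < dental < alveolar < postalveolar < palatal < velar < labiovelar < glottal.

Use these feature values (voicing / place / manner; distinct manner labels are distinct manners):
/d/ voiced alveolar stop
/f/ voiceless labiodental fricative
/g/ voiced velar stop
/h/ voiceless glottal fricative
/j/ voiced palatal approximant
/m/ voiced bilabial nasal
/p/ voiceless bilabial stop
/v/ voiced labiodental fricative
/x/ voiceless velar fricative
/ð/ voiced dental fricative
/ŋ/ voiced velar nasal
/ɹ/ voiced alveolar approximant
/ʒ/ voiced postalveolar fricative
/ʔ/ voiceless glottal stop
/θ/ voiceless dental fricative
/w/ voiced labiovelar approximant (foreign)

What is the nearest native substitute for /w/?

/j/ is closest: same manner (approximant), place distance 2 (labiovelar→palatal), same voicing; total 2. Next closest is /ɹ/ at distance 4.

j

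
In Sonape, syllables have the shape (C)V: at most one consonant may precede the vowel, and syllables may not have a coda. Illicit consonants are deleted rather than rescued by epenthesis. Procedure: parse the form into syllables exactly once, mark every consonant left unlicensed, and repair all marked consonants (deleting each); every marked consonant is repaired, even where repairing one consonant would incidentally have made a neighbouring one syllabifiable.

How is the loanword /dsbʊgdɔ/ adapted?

bʊdɔ

Syllabifying with onset maximization leaves /d/, /s/, /g/ stranded (no codas are permitted; onsets are limited to one consonant).
Each unlicensed consonant is deleted: /d/, /s/, /g/.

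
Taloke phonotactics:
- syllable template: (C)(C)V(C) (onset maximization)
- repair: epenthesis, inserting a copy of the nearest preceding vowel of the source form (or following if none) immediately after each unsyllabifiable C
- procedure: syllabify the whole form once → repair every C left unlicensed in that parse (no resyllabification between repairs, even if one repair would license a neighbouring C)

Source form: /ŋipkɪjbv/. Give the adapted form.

ŋipkɪjbɪvɪ

Under (C)(C)V(C), the unsyllabifiable consonants are /b/, /v/ (at most one coda consonant is licensed; onsets may contain at most 2 consonants).
Inserting the epenthetic vowel yields /b/ → /bɪ/, /v/ → /vɪ/.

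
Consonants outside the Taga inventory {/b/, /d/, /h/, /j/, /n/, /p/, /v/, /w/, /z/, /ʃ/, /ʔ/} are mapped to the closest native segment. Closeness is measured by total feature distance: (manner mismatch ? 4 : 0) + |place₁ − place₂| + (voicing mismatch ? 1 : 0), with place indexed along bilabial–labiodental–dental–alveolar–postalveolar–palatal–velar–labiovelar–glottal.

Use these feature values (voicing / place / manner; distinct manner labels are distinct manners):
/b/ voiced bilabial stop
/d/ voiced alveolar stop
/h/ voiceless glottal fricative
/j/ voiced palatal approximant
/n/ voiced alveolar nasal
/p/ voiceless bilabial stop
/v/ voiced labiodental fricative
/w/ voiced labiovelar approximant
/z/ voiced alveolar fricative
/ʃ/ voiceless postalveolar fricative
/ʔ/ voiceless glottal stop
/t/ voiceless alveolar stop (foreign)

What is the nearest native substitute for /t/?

d

/d/ is closest: same manner (stop), place distance 0 (alveolar→alveolar), voicing differs (+1); total 1. Next closest is /p/ at distance 3.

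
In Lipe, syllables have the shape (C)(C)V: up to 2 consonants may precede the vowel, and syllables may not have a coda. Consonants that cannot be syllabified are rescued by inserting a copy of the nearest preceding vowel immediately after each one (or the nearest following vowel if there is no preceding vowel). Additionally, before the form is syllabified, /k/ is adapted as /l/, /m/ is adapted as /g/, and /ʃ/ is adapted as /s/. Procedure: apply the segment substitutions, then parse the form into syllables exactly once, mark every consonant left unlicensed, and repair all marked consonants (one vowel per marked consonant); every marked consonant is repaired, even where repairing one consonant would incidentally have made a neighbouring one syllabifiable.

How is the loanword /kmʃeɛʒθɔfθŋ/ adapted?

legseɛʒθɔfɔθɔŋɔ

Substitution: /k/ → /l/, /m/ → /g/, /ʃ/ → /s/, giving /lgseɛʒθɔfθŋ/.
Syllabifying with onset maximization leaves /l/, /f/, /θ/, /ŋ/ stranded (no codas are permitted; onsets may contain at most 2 consonants).
Inserting the epenthetic vowel yields /l/ → /le/, /f/ → /fɔ/, /θ/ → /θɔ/, /ŋ/ → /ŋɔ/.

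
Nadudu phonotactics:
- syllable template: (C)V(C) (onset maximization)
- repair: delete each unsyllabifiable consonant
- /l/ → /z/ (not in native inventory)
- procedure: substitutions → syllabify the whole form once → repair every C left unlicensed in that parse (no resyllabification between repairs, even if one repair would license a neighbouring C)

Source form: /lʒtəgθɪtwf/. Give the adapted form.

təgθɪt

Substitution: /l/ → /z/, giving /zʒtəgθɪtwf/.
The consonants /z/, /ʒ/, /w/, /f/ cannot be parsed into a legal (C)V(C) syllable (at most one coda consonant is licensed; onsets are limited to one consonant).
Deleting the stranded consonants removes /z/, /ʒ/, /w/, /f/.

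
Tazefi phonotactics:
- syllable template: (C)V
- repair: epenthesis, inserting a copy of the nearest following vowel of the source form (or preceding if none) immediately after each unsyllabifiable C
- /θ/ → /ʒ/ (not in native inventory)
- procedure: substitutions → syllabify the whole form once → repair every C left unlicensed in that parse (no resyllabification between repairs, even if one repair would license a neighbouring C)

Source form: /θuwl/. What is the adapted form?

Substitution: /θ/ → /ʒ/, giving /ʒuwl/.
The consonants /w/, /l/ cannot be parsed into a legal (C)V syllable (no codas are permitted; onsets are limited to one consonant).
Each unlicensed consonant becomes the onset of a new syllable: /w/ → /wu/, /l/ → /lu/.

ʒuwulu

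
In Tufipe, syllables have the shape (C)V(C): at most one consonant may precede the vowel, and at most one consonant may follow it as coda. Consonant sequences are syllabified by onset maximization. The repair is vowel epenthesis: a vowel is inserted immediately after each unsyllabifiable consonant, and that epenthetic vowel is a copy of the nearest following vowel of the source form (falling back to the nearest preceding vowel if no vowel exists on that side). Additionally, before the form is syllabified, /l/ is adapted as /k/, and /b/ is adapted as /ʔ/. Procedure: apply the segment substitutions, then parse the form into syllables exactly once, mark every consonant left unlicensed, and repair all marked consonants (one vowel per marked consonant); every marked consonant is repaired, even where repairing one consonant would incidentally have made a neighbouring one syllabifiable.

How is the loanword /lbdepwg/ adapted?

Substitution: /l/ → /k/, /b/ → /ʔ/, giving /kʔdepwg/.
Under (C)V(C), the unsyllabifiable consonants are /k/, /ʔ/, /w/, /g/ (at most one coda consonant is licensed; onsets are limited to one consonant).
Each unlicensed consonant becomes the onset of a new syllable: /k/ → /ke/, /ʔ/ → /ʔe/, /w/ → /we/, /g/ → /ge/.

keʔedepwege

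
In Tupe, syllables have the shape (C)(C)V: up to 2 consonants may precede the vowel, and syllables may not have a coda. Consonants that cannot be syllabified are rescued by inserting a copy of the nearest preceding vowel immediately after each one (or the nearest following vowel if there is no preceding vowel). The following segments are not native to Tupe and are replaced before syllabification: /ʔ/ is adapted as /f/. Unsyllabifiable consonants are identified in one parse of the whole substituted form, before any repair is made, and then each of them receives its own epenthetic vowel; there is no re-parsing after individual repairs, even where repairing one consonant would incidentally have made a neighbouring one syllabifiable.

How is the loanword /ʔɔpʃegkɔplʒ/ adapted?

Substitution: /ʔ/ → /f/, giving /fɔpʃegkɔplʒ/.
Under (C)(C)V, the unsyllabifiable consonants are /p/, /l/, /ʒ/ (no codas are permitted; onsets may contain at most 2 consonants).
Epenthesis after each stranded consonant: /p/ → /pɔ/, /l/ → /lɔ/, /ʒ/ → /ʒɔ/.

fɔpʃegkɔpɔlɔʒɔ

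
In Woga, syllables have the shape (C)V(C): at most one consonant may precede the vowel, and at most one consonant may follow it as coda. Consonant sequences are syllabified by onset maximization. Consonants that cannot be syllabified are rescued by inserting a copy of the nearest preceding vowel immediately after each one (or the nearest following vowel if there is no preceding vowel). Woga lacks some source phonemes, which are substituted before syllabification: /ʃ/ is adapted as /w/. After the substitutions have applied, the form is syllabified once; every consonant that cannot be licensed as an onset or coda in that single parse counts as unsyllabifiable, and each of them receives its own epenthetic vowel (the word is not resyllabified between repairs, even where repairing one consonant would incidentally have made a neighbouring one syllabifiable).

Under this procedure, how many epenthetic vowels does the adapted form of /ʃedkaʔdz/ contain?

2

After substitution the input is /wedkaʔdz/.
The unsyllabifiable consonants are /d/, /z/; each receives one epenthetic vowel.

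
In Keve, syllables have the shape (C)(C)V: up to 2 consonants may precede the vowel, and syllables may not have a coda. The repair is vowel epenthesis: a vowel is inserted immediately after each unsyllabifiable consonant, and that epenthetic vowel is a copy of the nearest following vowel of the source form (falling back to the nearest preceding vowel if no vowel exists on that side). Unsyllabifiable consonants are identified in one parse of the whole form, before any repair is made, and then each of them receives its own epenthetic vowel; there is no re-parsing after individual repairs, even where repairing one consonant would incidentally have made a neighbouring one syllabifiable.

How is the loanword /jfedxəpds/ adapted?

jfedxəpədəsə

Syllabifying with onset maximization leaves /p/, /d/, /s/ stranded (no codas are permitted; onsets may contain at most 2 consonants).
Epenthesis after each stranded consonant: /p/ → /pə/, /d/ → /də/, /s/ → /sə/.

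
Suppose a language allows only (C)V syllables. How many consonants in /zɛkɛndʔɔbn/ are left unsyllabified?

The consonants /n/, /d/, /b/, /n/ cannot be parsed into a legal (C)V syllable (no codas are permitted; onsets are limited to one consonant).

4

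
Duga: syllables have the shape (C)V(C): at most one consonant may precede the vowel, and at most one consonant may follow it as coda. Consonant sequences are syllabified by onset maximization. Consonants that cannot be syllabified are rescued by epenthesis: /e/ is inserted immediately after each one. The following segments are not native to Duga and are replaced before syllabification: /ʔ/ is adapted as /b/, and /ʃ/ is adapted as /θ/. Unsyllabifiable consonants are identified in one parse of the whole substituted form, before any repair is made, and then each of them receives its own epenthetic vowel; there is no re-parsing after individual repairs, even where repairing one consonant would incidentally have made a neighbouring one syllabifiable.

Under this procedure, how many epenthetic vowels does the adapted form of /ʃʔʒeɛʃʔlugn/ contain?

After substitution the input is /θbʒeɛθblugn/.
The unsyllabifiable consonants are /θ/, /b/, /b/, /n/; each receives one epenthetic vowel.

4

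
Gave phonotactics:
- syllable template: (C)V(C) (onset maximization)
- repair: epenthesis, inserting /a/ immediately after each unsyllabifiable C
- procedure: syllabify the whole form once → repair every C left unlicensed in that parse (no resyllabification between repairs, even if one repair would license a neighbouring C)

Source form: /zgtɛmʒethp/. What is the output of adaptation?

zagatɛmʒethapa

The consonants /z/, /g/, /h/, /p/ cannot be parsed into a legal (C)V(C) syllable (at most one coda consonant is licensed; onsets are limited to one consonant).
Epenthesis after each stranded consonant: /z/ → /za/, /g/ → /ga/, /h/ → /ha/, /p/ → /pa/.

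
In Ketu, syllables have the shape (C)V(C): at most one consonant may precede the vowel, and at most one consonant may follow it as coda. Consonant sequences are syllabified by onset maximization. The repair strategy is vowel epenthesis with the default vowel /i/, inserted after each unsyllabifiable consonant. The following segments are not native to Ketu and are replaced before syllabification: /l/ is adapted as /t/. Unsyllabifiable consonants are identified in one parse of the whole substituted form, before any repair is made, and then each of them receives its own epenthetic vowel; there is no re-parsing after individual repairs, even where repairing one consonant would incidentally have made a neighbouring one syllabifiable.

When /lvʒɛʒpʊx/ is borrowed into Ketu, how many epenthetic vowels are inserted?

2

After substitution the input is /tvʒɛʒpʊx/.
The unsyllabifiable consonants are /t/, /v/; each receives one epenthetic vowel.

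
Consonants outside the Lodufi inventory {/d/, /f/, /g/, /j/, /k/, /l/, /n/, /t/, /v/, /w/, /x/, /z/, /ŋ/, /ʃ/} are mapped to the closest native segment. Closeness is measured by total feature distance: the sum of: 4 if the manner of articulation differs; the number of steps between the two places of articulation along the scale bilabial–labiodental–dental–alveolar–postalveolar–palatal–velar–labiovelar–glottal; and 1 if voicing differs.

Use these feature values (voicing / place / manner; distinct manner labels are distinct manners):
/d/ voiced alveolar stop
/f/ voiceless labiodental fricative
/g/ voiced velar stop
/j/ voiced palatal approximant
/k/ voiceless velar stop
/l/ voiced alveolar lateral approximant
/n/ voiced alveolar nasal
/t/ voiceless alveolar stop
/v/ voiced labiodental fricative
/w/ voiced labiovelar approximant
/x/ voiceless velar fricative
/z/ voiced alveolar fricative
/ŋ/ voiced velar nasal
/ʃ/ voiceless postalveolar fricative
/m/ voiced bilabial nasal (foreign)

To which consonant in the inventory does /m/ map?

/n/ is closest: same manner (nasal), place distance 3 (bilabial→alveolar), same voicing; total 3. Next closest is /v/ at distance 5.

n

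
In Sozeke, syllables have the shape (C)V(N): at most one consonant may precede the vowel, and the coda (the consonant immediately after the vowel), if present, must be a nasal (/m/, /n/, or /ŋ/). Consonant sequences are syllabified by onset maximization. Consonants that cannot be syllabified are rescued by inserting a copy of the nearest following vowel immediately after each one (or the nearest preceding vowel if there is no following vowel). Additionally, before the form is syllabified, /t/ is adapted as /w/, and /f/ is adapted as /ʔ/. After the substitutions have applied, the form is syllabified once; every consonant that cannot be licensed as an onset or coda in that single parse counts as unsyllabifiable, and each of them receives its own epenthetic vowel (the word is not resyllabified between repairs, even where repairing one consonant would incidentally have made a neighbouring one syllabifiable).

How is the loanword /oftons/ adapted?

oʔowonso

Substitution: /f/ → /ʔ/, /t/ → /w/, giving /oʔwons/.
Under (C)V(N), the unsyllabifiable consonants are /ʔ/, /s/ (only a nasal (/m/, /n/, or /ŋ/) is licensed in coda position; onsets are limited to one consonant).
Inserting the epenthetic vowel yields /ʔ/ → /ʔo/, /s/ → /so/.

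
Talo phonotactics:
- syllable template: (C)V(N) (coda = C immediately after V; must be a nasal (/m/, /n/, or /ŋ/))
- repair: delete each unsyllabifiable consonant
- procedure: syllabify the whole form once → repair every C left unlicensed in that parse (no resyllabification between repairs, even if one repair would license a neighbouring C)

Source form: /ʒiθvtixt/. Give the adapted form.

ʒiti

The consonants /θ/, /v/, /x/, /t/ cannot be parsed into a legal (C)V(N) syllable (only a nasal (/m/, /n/, or /ŋ/) is licensed in coda position; onsets are limited to one consonant).
Deletion applies to /θ/, /v/, /x/, /t/.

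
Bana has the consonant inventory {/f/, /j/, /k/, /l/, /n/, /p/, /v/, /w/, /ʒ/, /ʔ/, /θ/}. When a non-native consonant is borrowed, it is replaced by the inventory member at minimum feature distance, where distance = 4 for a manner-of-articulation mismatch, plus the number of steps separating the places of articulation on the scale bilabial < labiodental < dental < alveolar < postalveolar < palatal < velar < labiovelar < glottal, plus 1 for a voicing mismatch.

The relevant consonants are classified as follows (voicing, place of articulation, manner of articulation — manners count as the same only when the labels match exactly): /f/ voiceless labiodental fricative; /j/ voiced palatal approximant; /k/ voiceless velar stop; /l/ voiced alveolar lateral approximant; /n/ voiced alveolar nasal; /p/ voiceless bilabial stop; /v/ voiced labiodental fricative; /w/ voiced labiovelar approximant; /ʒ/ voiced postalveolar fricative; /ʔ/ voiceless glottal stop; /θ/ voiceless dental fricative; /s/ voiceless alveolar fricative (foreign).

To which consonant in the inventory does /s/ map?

θ

/θ/ is closest: same manner (fricative), place distance 1 (alveolar→dental), same voicing; total 1. Next closest is /f/ at distance 2.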